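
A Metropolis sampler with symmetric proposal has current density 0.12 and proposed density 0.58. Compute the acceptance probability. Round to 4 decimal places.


For symmetric proposals, acceptance = min(1, pi(x*)/pi(x))
= min(1, 0.58/0.12)
= min(1, 4.8333) = 1.0

1.0


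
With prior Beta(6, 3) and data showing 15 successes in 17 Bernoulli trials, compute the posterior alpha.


Conjugate update: alpha_posterior = alpha_prior + k
= 6 + 15 = 21

21


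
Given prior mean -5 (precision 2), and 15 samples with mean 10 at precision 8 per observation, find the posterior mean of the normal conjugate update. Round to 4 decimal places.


The posterior mean is a precision-weighted average of prior and data.
Post. prec. = 2 + 120 = 122
Post. mean = (-10 + 1200)/122 = 1190/122 = 9.7541

9.7541


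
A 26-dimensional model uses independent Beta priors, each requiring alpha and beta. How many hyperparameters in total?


Per parameter: 2 (alpha and beta).
Total = 26 * 2 = 52

52


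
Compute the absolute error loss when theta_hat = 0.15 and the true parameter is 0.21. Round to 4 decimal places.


L = |theta_hat - theta_true|
= |0.15 - 0.21| = 0.06

0.06


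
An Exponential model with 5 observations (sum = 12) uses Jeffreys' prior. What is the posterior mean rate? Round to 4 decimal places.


Posterior Gamma(5, 12)
E[lambda] = 5/12 = 0.4167

0.4167


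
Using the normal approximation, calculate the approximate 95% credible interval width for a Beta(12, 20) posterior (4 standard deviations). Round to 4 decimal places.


Var(Beta) = 12*20/(32^2 * 33) = 0.0071
SD = 0.0843
Width ~ 4*SD = 0.3371

0.3371


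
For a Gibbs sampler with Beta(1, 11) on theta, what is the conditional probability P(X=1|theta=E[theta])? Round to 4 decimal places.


E[theta] = 1/(1+11) = 0.0833
P(X=1|theta) = theta = 0.0833

0.0833


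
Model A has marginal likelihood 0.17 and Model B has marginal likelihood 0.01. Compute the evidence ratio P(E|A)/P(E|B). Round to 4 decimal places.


Evidence ratio = P(E|A) / P(E|B)
= 0.17 / 0.01
= 17.0

17.0


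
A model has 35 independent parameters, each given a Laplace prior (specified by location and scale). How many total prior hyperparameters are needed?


Each Laplace prior needs 2 hyperparameters (location and scale).
Total = 2 * 35 = 70

70


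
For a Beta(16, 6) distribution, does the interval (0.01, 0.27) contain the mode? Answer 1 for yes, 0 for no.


Mode of Beta(a,b) = (a-1)/(a+b-2)
= (16-1)/(16+6-2) = 0.75
Check: 0.01 <= 0.75 <= 0.27?
Result: 0

0


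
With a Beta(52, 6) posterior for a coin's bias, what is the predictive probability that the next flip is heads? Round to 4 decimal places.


The predictive probability equals the posterior mean.
P(next = heads) = alpha / (alpha + beta)
= 52 / 58 = 0.8966

0.8966


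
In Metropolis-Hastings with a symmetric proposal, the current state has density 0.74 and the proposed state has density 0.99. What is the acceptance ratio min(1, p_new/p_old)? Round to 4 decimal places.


Ratio = p_new / p_old = 0.99 / 0.74 = 1.3378
Acceptance = min(1, 1.3378) = 1.0

1.0


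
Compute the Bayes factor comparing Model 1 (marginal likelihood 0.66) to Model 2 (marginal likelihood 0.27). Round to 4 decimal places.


BF12 = marginal likelihood of M1 / marginal likelihood of M2
= 0.66/0.27
= 2.4444

2.4444


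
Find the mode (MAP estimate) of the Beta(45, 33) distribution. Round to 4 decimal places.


For Beta(a,b) with a,b > 1:
Mode = (a-1)/(a+b-2) = (45-1)/(78-2)
= 44/76 = 0.5789

0.5789


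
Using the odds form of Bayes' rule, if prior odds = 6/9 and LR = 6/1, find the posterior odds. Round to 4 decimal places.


Bayes' rule in odds form: posterior odds = prior odds * LR
= (6 * 6) / (9 * 1)
= 36/9 = 4.0

4.0


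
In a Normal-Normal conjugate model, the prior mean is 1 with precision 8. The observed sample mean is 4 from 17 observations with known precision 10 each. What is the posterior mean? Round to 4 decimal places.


Posterior precision = tau0 + n*tau = 8 + 17*10 = 178
Posterior mean = (tau0*mu0 + n*tau*xbar) / posterior_precision
= (8*1 + 17*10*4) / 178
= 688 / 178 = 3.8652

3.8652


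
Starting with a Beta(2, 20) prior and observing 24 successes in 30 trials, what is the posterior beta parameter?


Posterior beta = prior beta + failures
Failures = 30 - 24 = 6
beta_post = 20 + 6 = 26

26


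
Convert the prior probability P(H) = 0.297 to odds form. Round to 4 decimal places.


P(not H) = 1 - 0.297 = 0.703
Odds = 0.297 / 0.703 = 0.4225

0.4225


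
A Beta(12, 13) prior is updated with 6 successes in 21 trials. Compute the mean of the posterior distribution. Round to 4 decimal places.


After update: Beta(18, 28)
Mean = 18 / (18 + 28) = 18 / 46
= 0.3913

0.3913


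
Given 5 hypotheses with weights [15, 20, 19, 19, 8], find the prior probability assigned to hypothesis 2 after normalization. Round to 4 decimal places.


To normalize, divide each weight by the sum of all weights.
Sum = 81
Prior(H2) = 20/81 = 0.2469

0.2469


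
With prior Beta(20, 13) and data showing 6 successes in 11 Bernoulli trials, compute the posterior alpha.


Conjugate update: alpha_posterior = alpha_prior + k
= 20 + 6 = 26

26


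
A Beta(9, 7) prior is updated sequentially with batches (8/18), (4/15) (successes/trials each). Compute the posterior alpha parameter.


Sequential conjugate updating is equivalent to a single batch update.
Total successes across all batches = 12
alpha_posterior = alpha_prior + total_successes = 9 + 12
= 21

21


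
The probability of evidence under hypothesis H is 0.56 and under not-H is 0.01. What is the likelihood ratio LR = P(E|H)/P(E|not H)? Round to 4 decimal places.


LR = 0.56 / 0.01
= 56.0

56.0


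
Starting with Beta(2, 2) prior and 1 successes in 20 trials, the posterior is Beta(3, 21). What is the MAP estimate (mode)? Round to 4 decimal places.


The mode of Beta(a, b) when a > 1 and b > 1 is (a-1)/(a+b-2)
= (3 - 1) / (3 + 21 - 2)
= 2 / 22
= 0.0909

0.0909


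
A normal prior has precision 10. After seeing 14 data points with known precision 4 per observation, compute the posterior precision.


In the conjugate normal model, precisions add:
tau_posterior = tau_prior + n * tau_data
= 10 + 14*4 = 66

66


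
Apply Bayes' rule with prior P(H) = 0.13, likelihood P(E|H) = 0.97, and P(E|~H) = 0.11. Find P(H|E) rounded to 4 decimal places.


Step 1: Compute marginal P(E) = P(E|H)P(H) + P(E|~H)P(~H)
= 0.97*0.13 + 0.11*0.87 = 0.2218
Step 2: P(H|E) = P(E|H)P(H)/P(E) = 0.1261/0.2218
= 0.5685

0.5685


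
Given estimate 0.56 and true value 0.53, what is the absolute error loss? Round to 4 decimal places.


Absolute error = |estimate - true|
= |0.03| = 0.03

0.03


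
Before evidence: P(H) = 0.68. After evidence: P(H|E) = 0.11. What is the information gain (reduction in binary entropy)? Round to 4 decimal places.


Prior entropy = 0.9044
Posterior entropy = 0.4999
Information gain = 0.9044 - 0.4999 = 0.4045

0.4045


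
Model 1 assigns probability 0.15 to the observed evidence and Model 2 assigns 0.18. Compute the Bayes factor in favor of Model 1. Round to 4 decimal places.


BF = P(data|M1) / P(data|M2)
= 0.15 / 0.18 = 0.8333

0.8333


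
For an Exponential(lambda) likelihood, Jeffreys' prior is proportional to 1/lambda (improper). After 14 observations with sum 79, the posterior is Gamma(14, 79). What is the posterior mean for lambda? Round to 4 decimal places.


Posterior = Gamma(n, sum_x) = Gamma(14, 79)
Posterior mean = shape/rate = 14/79
= 0.1772

0.1772


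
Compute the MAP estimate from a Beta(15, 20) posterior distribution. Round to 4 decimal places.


MAP = mode of Beta distribution
= (alpha - 1)/(alpha + beta - 2)
= (15-1)/(15+20-2)
= 14/33 = 0.4242

0.4242


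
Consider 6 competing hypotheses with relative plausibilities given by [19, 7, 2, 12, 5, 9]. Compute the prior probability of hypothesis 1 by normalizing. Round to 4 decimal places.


Sum of weights = 19 + 7 + 2 + 12 + 5 + 9 = 54
Normalized prior for H1 = 19 / 54
= 0.3519

0.3519


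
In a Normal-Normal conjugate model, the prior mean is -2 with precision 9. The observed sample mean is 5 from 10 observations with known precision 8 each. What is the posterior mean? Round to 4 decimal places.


Posterior precision = tau0 + n*tau = 9 + 10*8 = 89
Posterior mean = (tau0*mu0 + n*tau*xbar) / posterior_precision
= (9*-2 + 10*8*5) / 89
= 382 / 89 = 4.2921

4.2921


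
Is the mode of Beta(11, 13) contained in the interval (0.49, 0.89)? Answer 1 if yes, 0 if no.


Mode = (a-1)/(a+b-2) = 10/22 = 0.4545
Interval: (0.49, 0.89)
Contains mode? 0

0


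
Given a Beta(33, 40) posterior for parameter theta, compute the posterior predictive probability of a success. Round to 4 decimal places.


For a Beta-Bernoulli model, the predictive probability is the mean:
P(success) = 33/(33+40) = 33/73 = 0.4521

0.4521


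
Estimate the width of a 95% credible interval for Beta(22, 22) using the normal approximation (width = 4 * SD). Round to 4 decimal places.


For Beta(a,b): Var = ab/((a+b)^2(a+b+1))
Var = 0.0056, SD = 0.0745
Approximate 95% CI width = 4 * 0.0745 = 0.2981

0.2981


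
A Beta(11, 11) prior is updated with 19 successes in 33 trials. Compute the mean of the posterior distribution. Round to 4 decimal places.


After update: Beta(30, 25)
Mean = 30 / (30 + 25) = 30 / 55
= 0.5455

0.5455


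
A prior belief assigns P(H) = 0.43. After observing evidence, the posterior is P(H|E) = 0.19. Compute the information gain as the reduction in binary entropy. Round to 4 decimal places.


H(prior) = -0.43*log2(0.43) - 0.57*log2(0.57)
= 0.9858
H(post) = -0.19*log2(0.19) - 0.81*log2(0.81)
= 0.7015
IG = 0.9858 - 0.7015 = 0.2843

0.2843


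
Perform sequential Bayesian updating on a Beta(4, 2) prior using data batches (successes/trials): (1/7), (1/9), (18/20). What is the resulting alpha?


Accumulate successes: 20
Posterior alpha = prior alpha + sum of successes
= 4 + 20 = 24

24


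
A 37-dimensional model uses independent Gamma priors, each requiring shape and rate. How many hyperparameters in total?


Per parameter: 2 (shape and rate).
Total = 37 * 2 = 74

74


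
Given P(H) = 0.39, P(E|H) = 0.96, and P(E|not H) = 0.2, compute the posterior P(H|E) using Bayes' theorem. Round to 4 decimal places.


By Bayes' theorem: P(H|E) = P(E|H)*P(H) / P(E)
P(E) = P(E|H)*P(H) + P(E|not H)*P(not H)
P(E) = 0.96*0.39 + 0.2*0.61 = 0.4964
P(H|E) = 0.96*0.39 / 0.4964 = 0.7542

0.7542


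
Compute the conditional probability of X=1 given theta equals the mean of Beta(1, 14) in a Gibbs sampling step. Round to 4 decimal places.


Mean of Beta(1, 14) = 0.0667
P(X=1 | theta=0.0667) = 0.0667

0.0667


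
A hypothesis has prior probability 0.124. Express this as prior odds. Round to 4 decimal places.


Odds = P(H) / P(not H) = 0.124 / 0.876
= 0.1416

0.1416


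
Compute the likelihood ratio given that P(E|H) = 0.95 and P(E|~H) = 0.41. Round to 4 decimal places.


LR = P(E|H) / P(E|~H)
= 0.95 / 0.41 = 2.3171

2.3171


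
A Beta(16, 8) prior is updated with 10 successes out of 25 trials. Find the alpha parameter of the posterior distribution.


In the Beta-Binomial conjugate update:
alpha_post = alpha_prior + successes
= 16 + 10
= 26

26


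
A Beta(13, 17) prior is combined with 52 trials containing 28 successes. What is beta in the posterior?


In conjugate updating:
beta_posterior = beta_prior + (n - k)
= 17 + (52 - 28)
= 17 + 24 = 41

41


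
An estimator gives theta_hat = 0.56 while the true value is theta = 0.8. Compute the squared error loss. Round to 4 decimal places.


The squared error loss is (theta_hat - theta)^2
= (0.56 - 0.8)^2
= (-0.24)^2 = 0.0576

0.0576


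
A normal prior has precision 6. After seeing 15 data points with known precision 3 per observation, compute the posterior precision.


In the conjugate normal model, precisions add:
tau_posterior = tau_prior + n * tau_data
= 6 + 15*3 = 51

51


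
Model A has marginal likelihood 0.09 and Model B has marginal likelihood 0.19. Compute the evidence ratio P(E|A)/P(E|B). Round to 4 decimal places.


Evidence ratio = P(E|A) / P(E|B)
= 0.09 / 0.19
= 0.4737

0.4737


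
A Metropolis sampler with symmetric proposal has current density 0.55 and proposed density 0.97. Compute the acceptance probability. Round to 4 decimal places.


For symmetric proposals, acceptance = min(1, pi(x*)/pi(x))
= min(1, 0.97/0.55)
= min(1, 1.7636) = 1.0

1.0


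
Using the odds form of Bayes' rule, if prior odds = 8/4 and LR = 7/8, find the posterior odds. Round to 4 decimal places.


Bayes' rule in odds form: posterior odds = prior odds * LR
= (8 * 7) / (4 * 8)
= 56/32 = 1.75

1.75


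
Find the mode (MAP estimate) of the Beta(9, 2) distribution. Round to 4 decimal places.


For Beta(a,b) with a,b > 1:
Mode = (a-1)/(a+b-2) = (9-1)/(11-2)
= 8/9 = 0.8889

0.8889


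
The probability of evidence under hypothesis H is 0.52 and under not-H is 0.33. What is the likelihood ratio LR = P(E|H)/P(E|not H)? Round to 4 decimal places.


LR = 0.52 / 0.33
= 1.5758

1.5758


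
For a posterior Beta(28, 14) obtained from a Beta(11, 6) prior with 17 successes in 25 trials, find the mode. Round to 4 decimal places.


Mode = (alpha - 1) / (alpha + beta - 2)
= 27 / 40
= 0.675

0.675


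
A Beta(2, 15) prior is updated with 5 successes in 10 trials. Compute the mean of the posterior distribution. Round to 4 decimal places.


After update: Beta(7, 20)
Mean = 7 / (7 + 20) = 7 / 27
= 0.2593

0.2593


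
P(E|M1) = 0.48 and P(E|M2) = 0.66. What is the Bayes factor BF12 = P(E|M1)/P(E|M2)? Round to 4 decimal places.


Bayes factor BF12 = P(E|M1) / P(E|M2)
= 0.48 / 0.66
= 0.7273

0.7273


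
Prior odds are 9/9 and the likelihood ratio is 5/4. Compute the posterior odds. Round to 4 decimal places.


Posterior odds = prior odds * likelihood ratio
= (9/9) * (5/4)
= 45 / 36
= 1.25

1.25


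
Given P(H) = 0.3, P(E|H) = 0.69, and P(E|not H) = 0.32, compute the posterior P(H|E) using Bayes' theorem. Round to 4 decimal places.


By Bayes' theorem: P(H|E) = P(E|H)*P(H) / P(E)
P(E) = P(E|H)*P(H) + P(E|not H)*P(not H)
P(E) = 0.69*0.3 + 0.32*0.7 = 0.431
P(H|E) = 0.69*0.3 / 0.431 = 0.4803

0.4803


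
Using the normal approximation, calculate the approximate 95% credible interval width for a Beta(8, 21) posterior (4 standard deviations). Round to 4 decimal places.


Var(Beta) = 8*21/(29^2 * 30) = 0.0067
SD = 0.0816
Width ~ 4*SD = 0.3264

0.3264


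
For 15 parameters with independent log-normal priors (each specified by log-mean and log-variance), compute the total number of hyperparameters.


A log-normal prior has 2 hyperparameters per parameter.
Total = 15 * 2 = 30

30


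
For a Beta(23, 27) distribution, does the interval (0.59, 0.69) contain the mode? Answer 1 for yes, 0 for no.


Mode of Beta(a,b) = (a-1)/(a+b-2)
= (23-1)/(23+27-2) = 0.4583
Check: 0.59 <= 0.4583 <= 0.69?
Result: 0

0


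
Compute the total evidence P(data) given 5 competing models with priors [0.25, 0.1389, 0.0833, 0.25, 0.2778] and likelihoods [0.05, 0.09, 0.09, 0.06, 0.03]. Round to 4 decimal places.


Marginal likelihood = sum P(model_i) * P(data|model_i)
Model 1: 0.25 * 0.05 = 0.0125
Model 2: 0.1389 * 0.09 = 0.0125
Model 3: 0.0833 * 0.09 = 0.0075
Model 4: 0.25 * 0.06 = 0.015
Model 5: 0.2778 * 0.03 = 0.0083
Total = 0.0558

0.0558


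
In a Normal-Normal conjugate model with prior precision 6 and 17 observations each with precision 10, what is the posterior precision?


Posterior precision = prior precision + n * observation precision
= 6 + 17 * 10
= 6 + 170 = 176

176


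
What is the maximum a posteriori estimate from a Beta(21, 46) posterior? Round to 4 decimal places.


The MAP estimate equals the mode of the distribution.
Mode of Beta(a,b) = (a-1)/(a+b-2)
= 20/65
= 0.3077

0.3077


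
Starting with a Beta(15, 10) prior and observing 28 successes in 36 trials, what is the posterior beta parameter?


Posterior beta = prior beta + failures
Failures = 36 - 28 = 8
beta_post = 10 + 8 = 18

18


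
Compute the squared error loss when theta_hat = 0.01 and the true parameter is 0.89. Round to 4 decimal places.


L = (theta_hat - theta_true)^2
= (0.01 - 0.89)^2
= -0.88^2 = 0.7744

0.7744


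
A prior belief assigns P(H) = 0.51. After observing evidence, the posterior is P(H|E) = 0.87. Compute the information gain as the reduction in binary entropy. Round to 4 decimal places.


H(prior) = -0.51*log2(0.51) - 0.49*log2(0.49)
= 0.9997
H(post) = -0.87*log2(0.87) - 0.13*log2(0.13)
= 0.5574
IG = 0.9997 - 0.5574 = 0.4423

0.4423


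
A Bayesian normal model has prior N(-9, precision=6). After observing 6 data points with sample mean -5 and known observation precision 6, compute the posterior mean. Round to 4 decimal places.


Posterior mean = (prior_precision * prior_mean + n * data_precision * data_mean) / (prior_precision + n * data_precision)
Numerator = 6*-9 + 6*6*-5 = -234
Denominator = 6 + 6*6 = 42
Posterior mean = -5.5714

-5.5714


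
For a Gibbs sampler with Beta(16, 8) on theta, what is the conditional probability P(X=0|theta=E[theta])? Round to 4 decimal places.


E[theta] = 16/(16+8) = 0.6667
P(X=0|theta) = 1 - theta = 0.3333

0.3333


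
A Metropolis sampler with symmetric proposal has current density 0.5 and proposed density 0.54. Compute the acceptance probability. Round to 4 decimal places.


For symmetric proposals, acceptance = min(1, pi(x*)/pi(x))
= min(1, 0.54/0.5)
= min(1, 1.08) = 1.0

1.0


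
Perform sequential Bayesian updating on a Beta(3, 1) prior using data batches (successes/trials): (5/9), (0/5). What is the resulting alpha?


Accumulate successes: 5
Posterior alpha = prior alpha + sum of successes
= 3 + 5 = 8

8


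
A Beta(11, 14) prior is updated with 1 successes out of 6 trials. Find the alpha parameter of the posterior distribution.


In the Beta-Binomial conjugate update:
alpha_post = alpha_prior + successes
= 11 + 1
= 12

12


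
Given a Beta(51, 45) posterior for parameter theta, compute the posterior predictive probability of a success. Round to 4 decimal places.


For a Beta-Bernoulli model, the predictive probability is the mean:
P(success) = 51/(51+45) = 51/96 = 0.5312

0.5312


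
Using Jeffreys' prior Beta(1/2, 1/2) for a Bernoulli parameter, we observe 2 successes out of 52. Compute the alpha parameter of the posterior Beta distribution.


Conjugate update: Beta(0.5 + k, 0.5 + n - k).
k = 2, n - k = 50
Posterior alpha = 0.5 + k = 0.5 + 2 = 2.5

2.5


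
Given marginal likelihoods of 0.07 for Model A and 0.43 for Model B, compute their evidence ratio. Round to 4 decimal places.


Ratio = ML(A) / ML(B) = 0.07/0.43
= 0.1628

0.1628


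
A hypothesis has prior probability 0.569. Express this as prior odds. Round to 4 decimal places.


Odds = P(H) / P(not H) = 0.569 / 0.431
= 1.3202

1.3202


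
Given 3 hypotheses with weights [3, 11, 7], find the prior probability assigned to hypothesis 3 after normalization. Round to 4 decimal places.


To normalize, divide each weight by the sum of all weights.
Sum = 21
Prior(H3) = 7/21 = 0.3333

0.3333


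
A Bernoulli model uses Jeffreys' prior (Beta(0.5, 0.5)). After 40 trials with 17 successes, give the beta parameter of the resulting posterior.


Posterior = Beta(prior_alpha + successes, prior_beta + failures)
= Beta(0.5 + 17, 0.5 + 23)
Posterior beta = 0.5 + (n - k) = 0.5 + 23 = 23.5

23.5


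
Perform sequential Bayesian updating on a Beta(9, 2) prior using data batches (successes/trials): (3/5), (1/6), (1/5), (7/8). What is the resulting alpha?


Accumulate successes: 12
Posterior alpha = prior alpha + sum of successes
= 9 + 12 = 21

21


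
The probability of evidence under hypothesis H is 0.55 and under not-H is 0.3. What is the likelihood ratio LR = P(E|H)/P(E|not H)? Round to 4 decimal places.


LR = 0.55 / 0.3
= 1.8333

1.8333


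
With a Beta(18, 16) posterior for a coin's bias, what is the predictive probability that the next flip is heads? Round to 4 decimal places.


The predictive probability equals the posterior mean.
P(next = heads) = alpha / (alpha + beta)
= 18 / 34 = 0.5294

0.5294


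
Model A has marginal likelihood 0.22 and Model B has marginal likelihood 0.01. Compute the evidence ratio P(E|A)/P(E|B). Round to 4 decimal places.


Evidence ratio = P(E|A) / P(E|B)
= 0.22 / 0.01
= 22.0

22.0


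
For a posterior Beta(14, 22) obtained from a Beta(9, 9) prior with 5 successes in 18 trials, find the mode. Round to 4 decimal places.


Mode = (alpha - 1) / (alpha + beta - 2)
= 13 / 34
= 0.3824

0.3824


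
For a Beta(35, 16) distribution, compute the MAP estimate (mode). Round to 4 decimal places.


MAP = mode = (a-1)/(a+b-2)
= (35-1)/(35+16-2)
= 34/49 = 0.6939

0.6939


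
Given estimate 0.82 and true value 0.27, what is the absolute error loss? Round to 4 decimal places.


Absolute error = |estimate - true|
= |0.55| = 0.55

0.55


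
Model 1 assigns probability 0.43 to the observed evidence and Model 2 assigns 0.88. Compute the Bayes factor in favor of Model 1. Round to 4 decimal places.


BF = P(data|M1) / P(data|M2)
= 0.43 / 0.88 = 0.4886

0.4886


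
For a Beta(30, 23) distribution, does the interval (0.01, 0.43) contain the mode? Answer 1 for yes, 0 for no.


Mode of Beta(a,b) = (a-1)/(a+b-2)
= (30-1)/(30+23-2) = 0.5686
Check: 0.01 <= 0.5686 <= 0.43?
Result: 0

0


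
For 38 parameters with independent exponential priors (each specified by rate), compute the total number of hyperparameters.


A exponential prior has 1 hyperparameter per parameter.
Total = 38 * 1 = 38

38


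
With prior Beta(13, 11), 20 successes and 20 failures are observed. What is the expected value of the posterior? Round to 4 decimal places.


Posterior = Beta(33, 31)
E[theta] = alpha/(alpha+beta)
= 33/64 = 0.5156

0.5156


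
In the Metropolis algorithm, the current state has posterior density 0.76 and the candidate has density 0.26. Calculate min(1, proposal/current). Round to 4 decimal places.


Ratio = 0.26/0.76 = 0.3421
Acceptance probability = min(1, 0.3421)
= 0.3421

0.3421


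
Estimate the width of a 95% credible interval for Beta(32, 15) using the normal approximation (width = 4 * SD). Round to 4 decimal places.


For Beta(a,b): Var = ab/((a+b)^2(a+b+1))
Var = 0.0045, SD = 0.0673
Approximate 95% CI width = 4 * 0.0673 = 0.2691

0.2691


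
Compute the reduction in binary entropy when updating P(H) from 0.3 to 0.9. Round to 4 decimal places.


H_before = -p*log2(p) - (1-p)*log2(1-p) for p=0.3: 0.8813
H_after for p=0.9: 0.469
Reduction = 0.8813 - 0.469 = 0.4123

0.4123


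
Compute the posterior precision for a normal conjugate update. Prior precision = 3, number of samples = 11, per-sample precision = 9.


tau_post = tau_0 + n * tau
= 3 + 11 * 9 = 102

102


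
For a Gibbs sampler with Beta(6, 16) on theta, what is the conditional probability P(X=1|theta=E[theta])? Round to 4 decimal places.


E[theta] = 6/(6+16) = 0.2727
P(X=1|theta) = theta = 0.2727

0.2727


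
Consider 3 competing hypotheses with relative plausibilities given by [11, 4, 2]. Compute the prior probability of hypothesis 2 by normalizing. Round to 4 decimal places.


Sum of weights = 11 + 4 + 2 = 17
Normalized prior for H2 = 4 / 17
= 0.2353

0.2353


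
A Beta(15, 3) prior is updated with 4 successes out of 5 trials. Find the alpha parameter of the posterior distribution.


In the Beta-Binomial conjugate update:
alpha_post = alpha_prior + successes
= 15 + 4
= 19

19


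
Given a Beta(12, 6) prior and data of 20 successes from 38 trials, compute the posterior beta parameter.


Number of failures = 38 - 20 = 18
Posterior beta = 6 + 18 = 24

24


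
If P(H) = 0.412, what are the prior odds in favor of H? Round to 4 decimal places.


Prior odds = P(H) / (1 - P(H))
= 0.412 / 0.588
= 0.7007

0.7007


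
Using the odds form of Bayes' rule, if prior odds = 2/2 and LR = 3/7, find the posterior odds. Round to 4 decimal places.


Bayes' rule in odds form: posterior odds = prior odds * LR
= (2 * 3) / (2 * 7)
= 6/14 = 0.4286

0.4286


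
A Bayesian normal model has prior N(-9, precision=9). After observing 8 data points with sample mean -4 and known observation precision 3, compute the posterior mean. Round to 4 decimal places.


Posterior mean = (prior_precision * prior_mean + n * data_precision * data_mean) / (prior_precision + n * data_precision)
Numerator = 9*-9 + 8*3*-4 = -177
Denominator = 9 + 8*3 = 33
Posterior mean = -5.3636

-5.3636


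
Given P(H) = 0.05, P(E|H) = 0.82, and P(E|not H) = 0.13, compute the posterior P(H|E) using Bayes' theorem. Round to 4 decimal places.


By Bayes' theorem: P(H|E) = P(E|H)*P(H) / P(E)
P(E) = P(E|H)*P(H) + P(E|not H)*P(not H)
P(E) = 0.82*0.05 + 0.13*0.95 = 0.1645
P(H|E) = 0.82*0.05 / 0.1645 = 0.2492

0.2492


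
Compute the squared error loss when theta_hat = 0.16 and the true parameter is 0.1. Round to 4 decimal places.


L = (theta_hat - theta_true)^2
= (0.16 - 0.1)^2
= 0.06^2 = 0.0036

0.0036


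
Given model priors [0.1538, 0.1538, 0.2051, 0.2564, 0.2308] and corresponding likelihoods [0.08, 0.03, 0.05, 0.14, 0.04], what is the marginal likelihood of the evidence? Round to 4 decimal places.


P(E) = sum_i P(M_i) P(E|M_i)
= 0.0123 + 0.0046 + 0.0103 + 0.0359 + 0.0092
= 0.0723

0.0723


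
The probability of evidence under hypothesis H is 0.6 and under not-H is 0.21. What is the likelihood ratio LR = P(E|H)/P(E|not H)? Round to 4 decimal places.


LR = 0.6 / 0.21
= 2.8571

2.8571


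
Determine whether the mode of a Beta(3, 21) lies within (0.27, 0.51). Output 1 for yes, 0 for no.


First find the mode: (a-1)/(a+b-2) = 0.0909
Is 0.0909 in (0.27, 0.51)? 0

0


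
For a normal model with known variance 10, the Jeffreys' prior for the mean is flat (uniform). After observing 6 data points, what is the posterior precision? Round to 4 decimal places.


Jeffreys' prior for normal mean (known variance) is flat.
Prior precision = 0.
Posterior precision = prior_prec + n/sigma^2 = 0 + 6/10
= 0.6

0.6


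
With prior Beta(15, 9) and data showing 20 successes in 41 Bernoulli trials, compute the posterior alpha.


Conjugate update: alpha_posterior = alpha_prior + k
= 15 + 20 = 35

35


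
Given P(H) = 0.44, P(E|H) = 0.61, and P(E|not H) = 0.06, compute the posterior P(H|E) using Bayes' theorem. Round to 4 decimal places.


By Bayes' theorem: P(H|E) = P(E|H)*P(H) / P(E)
P(E) = P(E|H)*P(H) + P(E|not H)*P(not H)
P(E) = 0.61*0.44 + 0.06*0.56 = 0.302
P(H|E) = 0.61*0.44 / 0.302 = 0.8887

0.8887


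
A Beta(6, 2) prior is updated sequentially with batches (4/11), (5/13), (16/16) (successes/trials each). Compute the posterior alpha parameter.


Sequential conjugate updating is equivalent to a single batch update.
Total successes across all batches = 25
alpha_posterior = alpha_prior + total_successes = 6 + 25
= 31

31


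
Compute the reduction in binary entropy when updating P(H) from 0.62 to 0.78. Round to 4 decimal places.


H_before = -p*log2(p) - (1-p)*log2(1-p) for p=0.62: 0.958
H_after for p=0.78: 0.7602
Reduction = 0.958 - 0.7602 = 0.1979

0.1979


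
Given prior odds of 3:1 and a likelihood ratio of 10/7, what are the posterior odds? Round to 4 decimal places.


Posterior odds = prior odds * LR
Prior odds = 3/1 = 3.0
LR = 10/7 = 1.4286
Posterior odds = 3.0 * 1.4286 = 4.2857

4.2857


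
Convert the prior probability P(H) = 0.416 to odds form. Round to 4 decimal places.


P(not H) = 1 - 0.416 = 0.584
Odds = 0.416 / 0.584 = 0.7123

0.7123


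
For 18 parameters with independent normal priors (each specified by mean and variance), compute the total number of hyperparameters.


A normal prior has 2 hyperparameters per parameter.
Total = 18 * 2 = 36

36


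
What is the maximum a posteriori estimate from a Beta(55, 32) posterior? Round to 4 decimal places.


The MAP estimate equals the mode of the distribution.
Mode of Beta(a,b) = (a-1)/(a+b-2)
= 54/85
= 0.6353

0.6353


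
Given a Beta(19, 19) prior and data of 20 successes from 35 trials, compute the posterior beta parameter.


Number of failures = 35 - 20 = 15
Posterior beta = 19 + 15 = 34

34


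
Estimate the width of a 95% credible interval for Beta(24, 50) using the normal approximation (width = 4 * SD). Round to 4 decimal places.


For Beta(a,b): Var = ab/((a+b)^2(a+b+1))
Var = 0.0029, SD = 0.0541
Approximate 95% CI width = 4 * 0.0541 = 0.2162

0.2162


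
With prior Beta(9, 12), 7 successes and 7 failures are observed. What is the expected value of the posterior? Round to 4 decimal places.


Posterior = Beta(16, 19)
E[theta] = alpha/(alpha+beta)
= 16/35 = 0.4571

0.4571


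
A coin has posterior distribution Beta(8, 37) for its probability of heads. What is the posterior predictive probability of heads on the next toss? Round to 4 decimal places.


Posterior predictive = E[theta] = alpha/(alpha+beta)
= 8/45
= 0.1778

0.1778


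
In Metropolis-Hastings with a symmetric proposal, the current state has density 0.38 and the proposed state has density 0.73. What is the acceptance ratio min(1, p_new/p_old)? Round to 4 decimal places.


Ratio = p_new / p_old = 0.73 / 0.38 = 1.9211
Acceptance = min(1, 1.9211) = 1.0

1.0


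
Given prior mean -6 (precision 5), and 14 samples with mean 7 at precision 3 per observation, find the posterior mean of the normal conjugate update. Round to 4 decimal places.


The posterior mean is a precision-weighted average of prior and data.
Post. prec. = 5 + 42 = 47
Post. mean = (-30 + 294)/47 = 264/47 = 5.617

5.617


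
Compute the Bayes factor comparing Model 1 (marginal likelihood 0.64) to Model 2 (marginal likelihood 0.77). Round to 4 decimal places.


BF12 = marginal likelihood of M1 / marginal likelihood of M2
= 0.64/0.77
= 0.8312

0.8312


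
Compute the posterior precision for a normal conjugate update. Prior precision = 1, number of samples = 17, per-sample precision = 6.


tau_post = tau_0 + n * tau
= 1 + 17 * 6 = 103

103


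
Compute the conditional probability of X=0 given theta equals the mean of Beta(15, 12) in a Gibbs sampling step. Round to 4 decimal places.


Mean of Beta(15, 12) = 0.5556
P(X=0 | theta=0.5556) = 0.4444

0.4444


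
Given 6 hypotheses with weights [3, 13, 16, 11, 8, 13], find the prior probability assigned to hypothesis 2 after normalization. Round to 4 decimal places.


To normalize, divide each weight by the sum of all weights.
Sum = 64
Prior(H2) = 13/64 = 0.2031

0.2031


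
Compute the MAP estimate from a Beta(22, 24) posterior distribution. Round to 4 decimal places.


MAP = mode of Beta distribution
= (alpha - 1)/(alpha + beta - 2)
= (22-1)/(22+24-2)
= 21/44 = 0.4773

0.4773


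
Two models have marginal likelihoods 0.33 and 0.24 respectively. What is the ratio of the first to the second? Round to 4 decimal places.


Evidence ratio = 0.33 / 0.24
= 1.375

1.375


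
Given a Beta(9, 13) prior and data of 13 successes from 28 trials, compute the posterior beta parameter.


Number of failures = 28 - 13 = 15
Posterior beta = 13 + 15 = 28

28


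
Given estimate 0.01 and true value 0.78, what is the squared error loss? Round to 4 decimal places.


Squared error = (estimate - true)^2
Difference = -0.77
Loss = -0.77^2 = 0.5929

0.5929


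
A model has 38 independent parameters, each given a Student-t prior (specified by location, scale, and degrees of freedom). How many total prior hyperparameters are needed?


Each Student-t prior needs 3 hyperparameters (location, scale, and degrees of freedom).
Total = 3 * 38 = 114

114


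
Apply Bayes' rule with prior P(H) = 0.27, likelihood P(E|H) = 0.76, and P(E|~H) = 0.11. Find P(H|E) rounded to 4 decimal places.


Step 1: Compute marginal P(E) = P(E|H)P(H) + P(E|~H)P(~H)
= 0.76*0.27 + 0.11*0.73 = 0.2855
Step 2: P(H|E) = P(E|H)P(H)/P(E) = 0.2052/0.2855
= 0.7187

0.7187


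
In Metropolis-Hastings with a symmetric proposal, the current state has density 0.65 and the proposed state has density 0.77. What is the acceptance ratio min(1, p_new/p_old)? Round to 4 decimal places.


Ratio = p_new / p_old = 0.77 / 0.65 = 1.1846
Acceptance = min(1, 1.1846) = 1.0

1.0


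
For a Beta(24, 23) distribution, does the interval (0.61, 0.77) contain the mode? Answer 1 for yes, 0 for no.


Mode of Beta(a,b) = (a-1)/(a+b-2)
= (24-1)/(24+23-2) = 0.5111
Check: 0.61 <= 0.5111 <= 0.77?
Result: 0

0


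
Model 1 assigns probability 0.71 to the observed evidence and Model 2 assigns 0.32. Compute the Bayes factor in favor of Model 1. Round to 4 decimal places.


BF = P(data|M1) / P(data|M2)
= 0.71 / 0.32 = 2.2188

2.2188


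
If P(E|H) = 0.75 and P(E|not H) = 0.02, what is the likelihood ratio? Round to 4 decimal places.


Likelihood ratio = P(E|H) / P(E|not H)
= 0.75 / 0.02
= 37.5

37.5


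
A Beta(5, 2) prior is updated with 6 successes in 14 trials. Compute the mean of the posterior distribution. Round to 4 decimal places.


After update: Beta(11, 10)
Mean = 11 / (11 + 10) = 11 / 21
= 0.5238

0.5238


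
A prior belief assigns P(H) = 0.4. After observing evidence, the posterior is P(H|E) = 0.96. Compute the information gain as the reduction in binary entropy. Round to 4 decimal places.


H(prior) = -0.4*log2(0.4) - 0.6*log2(0.6)
= 0.971
H(post) = -0.96*log2(0.96) - 0.04*log2(0.04)
= 0.2423
IG = 0.971 - 0.2423 = 0.7287

0.7287


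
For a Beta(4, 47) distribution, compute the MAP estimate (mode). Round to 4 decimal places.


MAP = mode = (a-1)/(a+b-2)
= (4-1)/(4+47-2)
= 3/49 = 0.0612

0.0612


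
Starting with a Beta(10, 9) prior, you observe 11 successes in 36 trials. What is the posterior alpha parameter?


For a Beta-Binomial conjugate model:
Posterior alpha = prior alpha + number of successes
= 10 + 11 = 21

21


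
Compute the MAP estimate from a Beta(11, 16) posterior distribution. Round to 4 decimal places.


MAP = mode of Beta distribution
= (alpha - 1)/(alpha + beta - 2)
= (11-1)/(11+16-2)
= 10/25 = 0.4

0.4


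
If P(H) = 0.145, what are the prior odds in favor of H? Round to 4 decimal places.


Prior odds = P(H) / (1 - P(H))
= 0.145 / 0.855
= 0.1696

0.1696


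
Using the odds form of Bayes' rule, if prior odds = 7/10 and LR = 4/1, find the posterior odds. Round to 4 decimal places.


Bayes' rule in odds form: posterior odds = prior odds * LR
= (7 * 4) / (10 * 1)
= 28/10 = 2.8

2.8


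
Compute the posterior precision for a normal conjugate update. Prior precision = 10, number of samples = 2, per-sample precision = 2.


tau_post = tau_0 + n * tau
= 10 + 2 * 2 = 14

14


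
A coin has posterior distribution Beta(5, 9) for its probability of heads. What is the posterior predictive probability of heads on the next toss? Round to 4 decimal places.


Posterior predictive = E[theta] = alpha/(alpha+beta)
= 5/14
= 0.3571

0.3571


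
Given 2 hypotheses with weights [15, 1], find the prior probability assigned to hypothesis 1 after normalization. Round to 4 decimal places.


To normalize, divide each weight by the sum of all weights.
Sum = 16
Prior(H1) = 15/16 = 0.9375

0.9375


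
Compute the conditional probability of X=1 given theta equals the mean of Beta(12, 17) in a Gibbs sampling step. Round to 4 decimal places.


Mean of Beta(12, 17) = 0.4138
P(X=1 | theta=0.4138) = 0.4138

0.4138


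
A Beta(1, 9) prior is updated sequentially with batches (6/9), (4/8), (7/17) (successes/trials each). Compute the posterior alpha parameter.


Sequential conjugate updating is equivalent to a single batch update.
Total successes across all batches = 17
alpha_posterior = alpha_prior + total_successes = 1 + 17
= 18

18


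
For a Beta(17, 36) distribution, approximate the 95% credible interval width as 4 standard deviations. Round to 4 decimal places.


Variance of Beta(a,b) = ab / ((a+b)^2 * (a+b+1))
= 17*36 / ((53)^2 * 54)
= 0.004
SD = sqrt(0.004) = 0.0635
Width = 4 * SD = 0.2541

0.2541


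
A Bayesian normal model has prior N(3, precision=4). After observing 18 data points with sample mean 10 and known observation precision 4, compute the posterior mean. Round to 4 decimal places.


Posterior mean = (prior_precision * prior_mean + n * data_precision * data_mean) / (prior_precision + n * data_precision)
Numerator = 4*3 + 18*4*10 = 732
Denominator = 4 + 18*4 = 76
Posterior mean = 9.6316

9.6316


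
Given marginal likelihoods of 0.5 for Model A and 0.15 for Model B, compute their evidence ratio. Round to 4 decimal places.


Ratio = ML(A) / ML(B) = 0.5/0.15
= 3.3333

3.3333


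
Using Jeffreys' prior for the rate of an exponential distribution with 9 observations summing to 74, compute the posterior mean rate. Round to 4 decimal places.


Jeffreys' prior leads to posterior Gamma(9, 74).
Mean = 9/74 = 0.1216

0.1216


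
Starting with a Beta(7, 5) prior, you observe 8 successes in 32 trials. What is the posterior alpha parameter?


For a Beta-Binomial conjugate model:
Posterior alpha = prior alpha + number of successes
= 7 + 8 = 15

15


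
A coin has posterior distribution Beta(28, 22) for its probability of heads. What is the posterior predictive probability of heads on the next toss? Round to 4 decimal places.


Posterior predictive = E[theta] = alpha/(alpha+beta)
= 28/50
= 0.56

0.56


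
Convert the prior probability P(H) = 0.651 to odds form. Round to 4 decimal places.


P(not H) = 1 - 0.651 = 0.349
Odds = 0.651 / 0.349 = 1.8653

1.8653


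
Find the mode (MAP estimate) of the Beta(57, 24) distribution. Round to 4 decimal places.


For Beta(a,b) with a,b > 1:
Mode = (a-1)/(a+b-2) = (57-1)/(81-2)
= 56/79 = 0.7089

0.7089


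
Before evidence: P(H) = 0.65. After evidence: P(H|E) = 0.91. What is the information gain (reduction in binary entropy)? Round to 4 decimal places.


Prior entropy = 0.9341
Posterior entropy = 0.4365
Information gain = 0.9341 - 0.4365 = 0.4976

0.4976


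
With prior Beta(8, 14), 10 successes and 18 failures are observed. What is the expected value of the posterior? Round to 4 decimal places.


Posterior = Beta(18, 32)
E[theta] = alpha/(alpha+beta)
= 18/50 = 0.36

0.36


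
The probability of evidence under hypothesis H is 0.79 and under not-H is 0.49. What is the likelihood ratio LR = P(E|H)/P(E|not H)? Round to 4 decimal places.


LR = 0.79 / 0.49
= 1.6122

1.6122


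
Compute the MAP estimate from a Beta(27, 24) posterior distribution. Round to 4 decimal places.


MAP = mode of Beta distribution
= (alpha - 1)/(alpha + beta - 2)
= (27-1)/(27+24-2)
= 26/49 = 0.5306

0.5306


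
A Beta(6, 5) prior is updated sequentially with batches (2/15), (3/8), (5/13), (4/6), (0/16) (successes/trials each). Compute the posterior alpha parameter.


Sequential conjugate updating is equivalent to a single batch update.
Total successes across all batches = 14
alpha_posterior = alpha_prior + total_successes = 6 + 14
= 20

20


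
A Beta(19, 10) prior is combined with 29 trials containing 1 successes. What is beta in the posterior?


In conjugate updating:
beta_posterior = beta_prior + (n - k)
= 10 + (29 - 1)
= 10 + 28 = 38

38


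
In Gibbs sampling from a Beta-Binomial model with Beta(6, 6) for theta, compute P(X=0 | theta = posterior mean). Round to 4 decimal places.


Posterior mean = alpha/(alpha+beta) = 6/12 = 0.5
P(X=0|theta=mean) = 1 - theta = 0.5

0.5


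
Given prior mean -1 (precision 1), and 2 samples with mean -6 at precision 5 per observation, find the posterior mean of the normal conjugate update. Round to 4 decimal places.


The posterior mean is a precision-weighted average of prior and data.
Post. prec. = 1 + 10 = 11
Post. mean = (-1 + -60)/11 = -61/11 = -5.5455

-5.5455
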